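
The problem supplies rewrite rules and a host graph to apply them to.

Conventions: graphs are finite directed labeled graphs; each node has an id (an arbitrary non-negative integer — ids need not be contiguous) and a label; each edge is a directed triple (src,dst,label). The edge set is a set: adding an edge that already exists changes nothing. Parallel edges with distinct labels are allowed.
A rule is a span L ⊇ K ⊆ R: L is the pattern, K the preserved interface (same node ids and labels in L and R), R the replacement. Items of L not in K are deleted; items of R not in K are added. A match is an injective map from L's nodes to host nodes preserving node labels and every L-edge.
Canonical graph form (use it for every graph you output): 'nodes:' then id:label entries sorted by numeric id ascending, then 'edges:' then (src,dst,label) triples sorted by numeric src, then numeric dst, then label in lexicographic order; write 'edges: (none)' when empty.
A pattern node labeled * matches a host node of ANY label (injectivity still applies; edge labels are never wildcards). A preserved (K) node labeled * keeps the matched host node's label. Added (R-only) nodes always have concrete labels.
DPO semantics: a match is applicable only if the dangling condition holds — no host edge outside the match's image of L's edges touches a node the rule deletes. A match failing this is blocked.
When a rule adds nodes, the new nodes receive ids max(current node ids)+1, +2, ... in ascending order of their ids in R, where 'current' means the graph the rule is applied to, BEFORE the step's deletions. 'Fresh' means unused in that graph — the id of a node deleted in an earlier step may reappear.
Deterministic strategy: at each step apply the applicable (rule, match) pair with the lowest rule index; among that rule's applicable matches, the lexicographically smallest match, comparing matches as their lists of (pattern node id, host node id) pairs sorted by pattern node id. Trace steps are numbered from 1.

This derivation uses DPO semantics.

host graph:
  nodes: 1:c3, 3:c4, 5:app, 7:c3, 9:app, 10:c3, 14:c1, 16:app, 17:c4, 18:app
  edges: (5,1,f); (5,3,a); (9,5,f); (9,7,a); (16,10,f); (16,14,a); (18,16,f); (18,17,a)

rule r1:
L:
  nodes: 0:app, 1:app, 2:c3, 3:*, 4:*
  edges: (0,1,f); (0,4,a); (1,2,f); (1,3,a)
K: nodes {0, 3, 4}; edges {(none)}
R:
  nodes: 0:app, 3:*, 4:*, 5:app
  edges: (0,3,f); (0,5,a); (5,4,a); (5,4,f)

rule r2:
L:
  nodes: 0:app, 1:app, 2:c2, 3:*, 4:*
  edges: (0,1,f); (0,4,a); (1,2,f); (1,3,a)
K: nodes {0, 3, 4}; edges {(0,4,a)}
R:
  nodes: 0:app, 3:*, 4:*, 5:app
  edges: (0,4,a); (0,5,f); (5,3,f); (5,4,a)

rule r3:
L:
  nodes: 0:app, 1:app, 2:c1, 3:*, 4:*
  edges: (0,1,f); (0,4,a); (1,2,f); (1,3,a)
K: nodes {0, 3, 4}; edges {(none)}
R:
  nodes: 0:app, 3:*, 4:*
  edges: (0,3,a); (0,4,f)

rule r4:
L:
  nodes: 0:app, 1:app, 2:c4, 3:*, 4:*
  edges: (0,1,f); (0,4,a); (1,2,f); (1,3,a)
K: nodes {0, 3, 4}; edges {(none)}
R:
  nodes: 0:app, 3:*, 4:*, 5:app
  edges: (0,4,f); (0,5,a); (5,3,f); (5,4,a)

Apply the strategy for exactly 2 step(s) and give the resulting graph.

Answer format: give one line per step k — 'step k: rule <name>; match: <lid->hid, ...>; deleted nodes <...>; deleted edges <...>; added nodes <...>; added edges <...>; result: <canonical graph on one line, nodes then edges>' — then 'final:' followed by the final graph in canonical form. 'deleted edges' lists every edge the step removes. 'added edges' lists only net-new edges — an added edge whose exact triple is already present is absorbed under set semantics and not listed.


step 1: rule r1; match: 0->9, 1->5, 2->1, 3->3, 4->7; deleted nodes 1, 5; deleted edges (5,1,f); (5,3,a); (9,5,f); (9,7,a); added nodes 19; added edges (9,3,f); (9,19,a); (19,7,a); (19,7,f); result: nodes: 3:c4, 7:c3, 9:app, 10:c3, 14:c1, 16:app, 17:c4, 18:app, 19:app edges: (9,3,f); (9,19,a); (16,10,f); (16,14,a); (18,16,f); (18,17,a); (19,7,a); (19,7,f)
step 2: rule r1; match: 0->18, 1->16, 2->10, 3->14, 4->17; deleted nodes 10, 16; deleted edges (16,10,f); (16,14,a); (18,16,f); (18,17,a); added nodes 20; added edges (18,14,f); (18,20,a); (20,17,a); (20,17,f); result: nodes: 3:c4, 7:c3, 9:app, 14:c1, 17:c4, 18:app, 19:app, 20:app edges: (9,3,f); (9,19,a); (18,14,f); (18,20,a); (19,7,a); (19,7,f); (20,17,a); (20,17,f)
final:
nodes: 3:c4, 7:c3, 9:app, 14:c1, 17:c4, 18:app, 19:app, 20:app
edges: (9,3,f); (9,19,a); (18,14,f); (18,20,a); (19,7,a); (19,7,f); (20,17,a); (20,17,f)


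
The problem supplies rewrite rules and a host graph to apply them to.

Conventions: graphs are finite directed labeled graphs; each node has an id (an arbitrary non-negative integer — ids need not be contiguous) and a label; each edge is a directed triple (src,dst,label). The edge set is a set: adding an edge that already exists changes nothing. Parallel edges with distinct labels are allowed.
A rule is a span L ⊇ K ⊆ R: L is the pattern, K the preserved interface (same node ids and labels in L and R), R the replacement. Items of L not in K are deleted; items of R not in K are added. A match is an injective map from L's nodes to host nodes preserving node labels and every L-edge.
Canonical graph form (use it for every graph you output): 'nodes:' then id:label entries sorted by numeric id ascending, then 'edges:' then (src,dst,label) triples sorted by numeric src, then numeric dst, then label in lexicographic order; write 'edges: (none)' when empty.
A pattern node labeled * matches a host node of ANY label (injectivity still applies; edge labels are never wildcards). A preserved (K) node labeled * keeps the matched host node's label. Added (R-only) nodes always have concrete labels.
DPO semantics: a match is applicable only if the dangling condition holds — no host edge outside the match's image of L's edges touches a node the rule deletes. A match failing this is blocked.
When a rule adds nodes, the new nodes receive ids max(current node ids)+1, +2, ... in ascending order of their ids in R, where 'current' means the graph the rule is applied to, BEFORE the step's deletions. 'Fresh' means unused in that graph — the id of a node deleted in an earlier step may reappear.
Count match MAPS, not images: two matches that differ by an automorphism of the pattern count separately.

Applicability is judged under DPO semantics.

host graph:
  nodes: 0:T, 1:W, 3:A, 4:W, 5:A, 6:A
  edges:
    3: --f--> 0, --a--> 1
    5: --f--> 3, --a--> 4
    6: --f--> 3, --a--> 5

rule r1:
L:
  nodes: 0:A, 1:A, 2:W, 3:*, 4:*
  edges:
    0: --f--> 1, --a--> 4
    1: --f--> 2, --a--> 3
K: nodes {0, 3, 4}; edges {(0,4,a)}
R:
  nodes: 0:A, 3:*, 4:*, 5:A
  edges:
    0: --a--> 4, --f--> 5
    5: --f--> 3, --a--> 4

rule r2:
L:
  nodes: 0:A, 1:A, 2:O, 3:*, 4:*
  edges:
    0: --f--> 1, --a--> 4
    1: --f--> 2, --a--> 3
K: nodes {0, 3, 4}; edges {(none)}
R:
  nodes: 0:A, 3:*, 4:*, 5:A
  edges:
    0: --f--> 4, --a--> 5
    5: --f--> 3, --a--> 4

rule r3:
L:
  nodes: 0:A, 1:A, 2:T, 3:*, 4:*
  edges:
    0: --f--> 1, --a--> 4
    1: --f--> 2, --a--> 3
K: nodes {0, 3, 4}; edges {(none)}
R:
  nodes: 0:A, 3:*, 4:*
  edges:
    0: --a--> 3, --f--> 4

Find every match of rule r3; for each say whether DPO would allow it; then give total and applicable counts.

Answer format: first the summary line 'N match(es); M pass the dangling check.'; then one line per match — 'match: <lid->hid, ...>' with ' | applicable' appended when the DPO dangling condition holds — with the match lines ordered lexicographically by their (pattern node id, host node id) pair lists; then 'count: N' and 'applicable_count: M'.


2 match(es); 0 pass the dangling check.
match: 0->5, 1->3, 2->0, 3->1, 4->4
match: 0->6, 1->3, 2->0, 3->1, 4->5
count: 2
applicable_count: 0


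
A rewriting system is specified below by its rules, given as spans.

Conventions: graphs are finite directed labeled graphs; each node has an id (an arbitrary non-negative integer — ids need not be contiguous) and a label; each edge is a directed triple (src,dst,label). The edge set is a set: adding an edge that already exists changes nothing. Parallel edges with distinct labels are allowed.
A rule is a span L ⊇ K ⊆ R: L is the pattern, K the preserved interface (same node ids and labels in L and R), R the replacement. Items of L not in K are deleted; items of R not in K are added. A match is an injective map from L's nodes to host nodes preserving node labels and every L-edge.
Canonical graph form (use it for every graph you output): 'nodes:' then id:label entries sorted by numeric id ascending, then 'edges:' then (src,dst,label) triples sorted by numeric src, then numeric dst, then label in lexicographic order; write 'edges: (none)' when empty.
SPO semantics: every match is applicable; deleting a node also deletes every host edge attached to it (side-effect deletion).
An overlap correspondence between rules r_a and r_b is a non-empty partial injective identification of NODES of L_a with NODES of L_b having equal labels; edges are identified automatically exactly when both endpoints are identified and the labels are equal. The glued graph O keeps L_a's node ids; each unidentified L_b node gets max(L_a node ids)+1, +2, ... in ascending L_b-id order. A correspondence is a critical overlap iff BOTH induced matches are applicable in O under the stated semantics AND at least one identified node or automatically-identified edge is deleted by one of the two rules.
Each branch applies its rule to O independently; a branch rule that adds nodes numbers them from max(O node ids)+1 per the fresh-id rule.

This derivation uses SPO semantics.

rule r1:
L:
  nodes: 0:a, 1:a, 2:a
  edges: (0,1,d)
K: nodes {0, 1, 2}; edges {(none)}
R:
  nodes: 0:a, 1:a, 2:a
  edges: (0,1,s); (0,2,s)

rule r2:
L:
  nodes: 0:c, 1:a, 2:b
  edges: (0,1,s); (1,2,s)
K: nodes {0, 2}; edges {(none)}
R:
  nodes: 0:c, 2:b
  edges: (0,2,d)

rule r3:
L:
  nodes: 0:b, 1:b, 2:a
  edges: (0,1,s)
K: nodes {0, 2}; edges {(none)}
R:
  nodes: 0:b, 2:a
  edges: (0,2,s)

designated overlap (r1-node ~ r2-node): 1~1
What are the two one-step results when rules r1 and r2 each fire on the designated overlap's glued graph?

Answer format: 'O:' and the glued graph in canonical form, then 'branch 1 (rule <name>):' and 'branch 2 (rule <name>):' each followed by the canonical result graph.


O:
nodes: 0:a, 1:a, 2:a, 3:c, 4:b
edges: (0,1,d); (1,4,s); (3,1,s)
branch 1 (rule r1):
nodes: 0:a, 1:a, 2:a, 3:c, 4:b
edges: (0,1,s); (0,2,s); (1,4,s); (3,1,s)
branch 2 (rule r2):
nodes: 0:a, 2:a, 3:c, 4:b
edges: (3,4,d)


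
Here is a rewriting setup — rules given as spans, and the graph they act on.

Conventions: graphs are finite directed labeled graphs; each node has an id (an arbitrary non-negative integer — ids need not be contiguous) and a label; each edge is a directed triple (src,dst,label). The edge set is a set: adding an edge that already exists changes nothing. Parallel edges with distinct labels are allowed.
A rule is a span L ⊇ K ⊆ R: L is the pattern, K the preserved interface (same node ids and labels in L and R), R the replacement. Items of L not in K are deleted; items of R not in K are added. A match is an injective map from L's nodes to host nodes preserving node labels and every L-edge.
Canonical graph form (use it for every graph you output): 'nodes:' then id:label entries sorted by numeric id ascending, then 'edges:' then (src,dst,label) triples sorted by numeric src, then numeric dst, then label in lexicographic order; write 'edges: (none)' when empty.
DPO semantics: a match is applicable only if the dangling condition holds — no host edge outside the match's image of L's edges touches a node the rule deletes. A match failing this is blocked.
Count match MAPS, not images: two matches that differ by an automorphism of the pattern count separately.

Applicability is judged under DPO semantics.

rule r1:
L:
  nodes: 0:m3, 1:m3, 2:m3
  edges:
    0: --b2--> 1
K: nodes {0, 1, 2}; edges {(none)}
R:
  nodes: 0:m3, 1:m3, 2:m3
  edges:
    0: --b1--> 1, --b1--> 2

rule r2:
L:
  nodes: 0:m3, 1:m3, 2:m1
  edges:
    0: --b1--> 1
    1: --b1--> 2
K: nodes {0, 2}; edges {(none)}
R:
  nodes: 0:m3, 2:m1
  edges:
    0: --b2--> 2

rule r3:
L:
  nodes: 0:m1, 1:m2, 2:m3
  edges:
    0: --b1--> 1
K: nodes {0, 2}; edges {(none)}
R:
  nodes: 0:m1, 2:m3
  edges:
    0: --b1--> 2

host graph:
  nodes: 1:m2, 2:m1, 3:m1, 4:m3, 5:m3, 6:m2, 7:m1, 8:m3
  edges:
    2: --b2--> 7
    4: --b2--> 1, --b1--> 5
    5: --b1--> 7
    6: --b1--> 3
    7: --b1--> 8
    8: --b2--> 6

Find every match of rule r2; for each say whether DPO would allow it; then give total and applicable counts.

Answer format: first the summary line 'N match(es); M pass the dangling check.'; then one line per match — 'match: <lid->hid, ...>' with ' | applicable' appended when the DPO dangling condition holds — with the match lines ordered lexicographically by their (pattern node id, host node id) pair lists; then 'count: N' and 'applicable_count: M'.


1 match(es); 1 pass the dangling check.
match: 0->4, 1->5, 2->7 | applicable
count: 1
applicable_count: 1


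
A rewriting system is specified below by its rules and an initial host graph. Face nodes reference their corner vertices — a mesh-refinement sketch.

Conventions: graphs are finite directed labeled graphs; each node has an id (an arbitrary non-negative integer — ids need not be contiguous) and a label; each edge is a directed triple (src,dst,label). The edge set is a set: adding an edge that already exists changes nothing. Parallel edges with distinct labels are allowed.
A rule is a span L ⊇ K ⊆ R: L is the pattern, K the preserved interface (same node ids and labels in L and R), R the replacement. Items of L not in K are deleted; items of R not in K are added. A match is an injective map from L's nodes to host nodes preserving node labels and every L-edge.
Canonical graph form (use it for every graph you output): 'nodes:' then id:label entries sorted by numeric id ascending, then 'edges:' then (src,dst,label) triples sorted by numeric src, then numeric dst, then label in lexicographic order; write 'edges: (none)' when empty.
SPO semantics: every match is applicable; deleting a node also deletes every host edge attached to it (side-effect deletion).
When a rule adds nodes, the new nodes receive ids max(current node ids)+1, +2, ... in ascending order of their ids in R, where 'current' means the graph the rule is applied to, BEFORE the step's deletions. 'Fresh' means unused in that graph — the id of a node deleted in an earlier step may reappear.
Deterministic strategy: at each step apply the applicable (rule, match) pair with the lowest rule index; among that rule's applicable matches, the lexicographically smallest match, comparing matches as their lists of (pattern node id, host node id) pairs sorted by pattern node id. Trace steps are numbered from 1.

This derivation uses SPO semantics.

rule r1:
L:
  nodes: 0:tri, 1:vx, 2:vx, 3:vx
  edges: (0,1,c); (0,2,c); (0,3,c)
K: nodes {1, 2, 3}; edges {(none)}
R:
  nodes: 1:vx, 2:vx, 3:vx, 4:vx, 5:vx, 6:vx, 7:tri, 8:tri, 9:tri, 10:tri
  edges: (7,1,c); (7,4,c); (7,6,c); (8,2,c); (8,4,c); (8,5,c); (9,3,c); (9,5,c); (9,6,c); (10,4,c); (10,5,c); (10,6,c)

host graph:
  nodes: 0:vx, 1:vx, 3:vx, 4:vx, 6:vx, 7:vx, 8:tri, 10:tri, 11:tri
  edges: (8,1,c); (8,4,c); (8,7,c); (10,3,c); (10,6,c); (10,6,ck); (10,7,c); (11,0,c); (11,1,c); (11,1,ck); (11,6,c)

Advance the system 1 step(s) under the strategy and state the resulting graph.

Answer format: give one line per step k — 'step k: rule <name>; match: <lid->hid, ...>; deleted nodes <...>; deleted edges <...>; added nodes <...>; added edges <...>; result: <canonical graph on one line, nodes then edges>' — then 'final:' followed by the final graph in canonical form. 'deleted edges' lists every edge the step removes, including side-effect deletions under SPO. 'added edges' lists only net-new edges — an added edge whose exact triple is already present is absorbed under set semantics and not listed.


step 1: rule r1; match: 0->8, 1->1, 2->4, 3->7; deleted nodes 8; deleted edges (8,1,c); (8,4,c); (8,7,c); added nodes 12, 13, 14, 15, 16, 17, 18; added edges (15,1,c); (15,12,c); (15,14,c); (16,4,c); (16,12,c); (16,13,c); (17,7,c); (17,13,c); (17,14,c); (18,12,c); (18,13,c); (18,14,c); result: nodes: 0:vx, 1:vx, 3:vx, 4:vx, 6:vx, 7:vx, 10:tri, 11:tri, 12:vx, 13:vx, 14:vx, 15:tri, 16:tri, 17:tri, 18:tri edges: (10,3,c); (10,6,c); (10,6,ck); (10,7,c); (11,0,c); (11,1,c); (11,1,ck); (11,6,c); (15,1,c); (15,12,c); (15,14,c); (16,4,c); (16,12,c); (16,13,c); (17,7,c); (17,13,c); (17,14,c); (18,12,c); (18,13,c); (18,14,c)
final:
nodes: 0:vx, 1:vx, 3:vx, 4:vx, 6:vx, 7:vx, 10:tri, 11:tri, 12:vx, 13:vx, 14:vx, 15:tri, 16:tri, 17:tri, 18:tri
edges: (10,3,c); (10,6,c); (10,6,ck); (10,7,c); (11,0,c); (11,1,c); (11,1,ck); (11,6,c); (15,1,c); (15,12,c); (15,14,c); (16,4,c); (16,12,c); (16,13,c); (17,7,c); (17,13,c); (17,14,c); (18,12,c); (18,13,c); (18,14,c)


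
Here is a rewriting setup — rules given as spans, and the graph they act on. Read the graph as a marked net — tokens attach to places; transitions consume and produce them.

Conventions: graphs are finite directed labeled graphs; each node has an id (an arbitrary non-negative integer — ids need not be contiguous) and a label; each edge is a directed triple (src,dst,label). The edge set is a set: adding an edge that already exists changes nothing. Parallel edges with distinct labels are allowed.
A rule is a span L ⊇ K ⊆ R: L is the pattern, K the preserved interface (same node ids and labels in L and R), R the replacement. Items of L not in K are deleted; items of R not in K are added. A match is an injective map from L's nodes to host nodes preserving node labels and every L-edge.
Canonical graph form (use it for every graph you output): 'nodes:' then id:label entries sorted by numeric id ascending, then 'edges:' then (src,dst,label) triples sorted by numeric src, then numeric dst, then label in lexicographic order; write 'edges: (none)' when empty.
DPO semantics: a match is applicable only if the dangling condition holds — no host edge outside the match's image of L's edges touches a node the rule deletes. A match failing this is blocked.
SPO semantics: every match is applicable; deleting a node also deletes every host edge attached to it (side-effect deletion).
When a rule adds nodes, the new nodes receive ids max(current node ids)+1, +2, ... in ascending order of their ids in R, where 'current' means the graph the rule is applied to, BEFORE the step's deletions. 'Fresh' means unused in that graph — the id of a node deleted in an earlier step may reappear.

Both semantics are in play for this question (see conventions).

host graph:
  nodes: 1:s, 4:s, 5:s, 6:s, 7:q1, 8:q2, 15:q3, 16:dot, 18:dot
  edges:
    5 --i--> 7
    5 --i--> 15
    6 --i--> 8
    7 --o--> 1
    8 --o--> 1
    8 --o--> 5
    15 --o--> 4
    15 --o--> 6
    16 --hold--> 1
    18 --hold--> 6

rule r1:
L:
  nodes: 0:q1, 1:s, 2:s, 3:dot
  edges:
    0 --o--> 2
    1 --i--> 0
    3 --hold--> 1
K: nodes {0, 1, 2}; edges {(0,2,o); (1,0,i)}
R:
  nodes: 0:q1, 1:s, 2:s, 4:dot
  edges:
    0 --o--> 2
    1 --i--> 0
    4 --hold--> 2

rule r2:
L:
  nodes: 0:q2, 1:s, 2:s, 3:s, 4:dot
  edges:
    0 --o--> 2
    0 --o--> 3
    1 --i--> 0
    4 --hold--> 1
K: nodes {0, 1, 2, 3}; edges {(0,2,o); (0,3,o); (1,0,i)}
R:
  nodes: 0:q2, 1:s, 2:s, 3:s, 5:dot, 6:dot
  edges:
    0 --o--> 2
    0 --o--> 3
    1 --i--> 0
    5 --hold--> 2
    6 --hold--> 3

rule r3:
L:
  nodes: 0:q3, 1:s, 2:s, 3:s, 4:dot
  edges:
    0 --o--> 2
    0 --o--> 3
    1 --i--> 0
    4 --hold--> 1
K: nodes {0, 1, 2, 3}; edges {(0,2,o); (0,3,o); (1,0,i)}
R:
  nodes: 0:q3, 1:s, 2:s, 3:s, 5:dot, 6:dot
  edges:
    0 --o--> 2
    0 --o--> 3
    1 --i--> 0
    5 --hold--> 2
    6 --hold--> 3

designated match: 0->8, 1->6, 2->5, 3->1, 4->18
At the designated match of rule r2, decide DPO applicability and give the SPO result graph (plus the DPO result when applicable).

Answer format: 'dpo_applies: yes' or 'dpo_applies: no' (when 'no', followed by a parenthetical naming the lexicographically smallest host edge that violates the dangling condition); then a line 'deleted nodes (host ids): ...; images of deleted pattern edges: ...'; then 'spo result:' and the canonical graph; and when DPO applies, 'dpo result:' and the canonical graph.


dpo_applies: yes
deleted nodes (host ids): 18; images of deleted pattern edges: (18,6,hold)
spo result:
nodes: 1:s, 4:s, 5:s, 6:s, 7:q1, 8:q2, 15:q3, 16:dot, 19:dot, 20:dot
edges: (5,7,i); (5,15,i); (6,8,i); (7,1,o); (8,1,o); (8,5,o); (15,4,o); (15,6,o); (16,1,hold); (19,5,hold); (20,1,hold)
dpo result:
nodes: 1:s, 4:s, 5:s, 6:s, 7:q1, 8:q2, 15:q3, 16:dot, 19:dot, 20:dot
edges: (5,7,i); (5,15,i); (6,8,i); (7,1,o); (8,1,o); (8,5,o); (15,4,o); (15,6,o); (16,1,hold); (19,5,hold); (20,1,hold)


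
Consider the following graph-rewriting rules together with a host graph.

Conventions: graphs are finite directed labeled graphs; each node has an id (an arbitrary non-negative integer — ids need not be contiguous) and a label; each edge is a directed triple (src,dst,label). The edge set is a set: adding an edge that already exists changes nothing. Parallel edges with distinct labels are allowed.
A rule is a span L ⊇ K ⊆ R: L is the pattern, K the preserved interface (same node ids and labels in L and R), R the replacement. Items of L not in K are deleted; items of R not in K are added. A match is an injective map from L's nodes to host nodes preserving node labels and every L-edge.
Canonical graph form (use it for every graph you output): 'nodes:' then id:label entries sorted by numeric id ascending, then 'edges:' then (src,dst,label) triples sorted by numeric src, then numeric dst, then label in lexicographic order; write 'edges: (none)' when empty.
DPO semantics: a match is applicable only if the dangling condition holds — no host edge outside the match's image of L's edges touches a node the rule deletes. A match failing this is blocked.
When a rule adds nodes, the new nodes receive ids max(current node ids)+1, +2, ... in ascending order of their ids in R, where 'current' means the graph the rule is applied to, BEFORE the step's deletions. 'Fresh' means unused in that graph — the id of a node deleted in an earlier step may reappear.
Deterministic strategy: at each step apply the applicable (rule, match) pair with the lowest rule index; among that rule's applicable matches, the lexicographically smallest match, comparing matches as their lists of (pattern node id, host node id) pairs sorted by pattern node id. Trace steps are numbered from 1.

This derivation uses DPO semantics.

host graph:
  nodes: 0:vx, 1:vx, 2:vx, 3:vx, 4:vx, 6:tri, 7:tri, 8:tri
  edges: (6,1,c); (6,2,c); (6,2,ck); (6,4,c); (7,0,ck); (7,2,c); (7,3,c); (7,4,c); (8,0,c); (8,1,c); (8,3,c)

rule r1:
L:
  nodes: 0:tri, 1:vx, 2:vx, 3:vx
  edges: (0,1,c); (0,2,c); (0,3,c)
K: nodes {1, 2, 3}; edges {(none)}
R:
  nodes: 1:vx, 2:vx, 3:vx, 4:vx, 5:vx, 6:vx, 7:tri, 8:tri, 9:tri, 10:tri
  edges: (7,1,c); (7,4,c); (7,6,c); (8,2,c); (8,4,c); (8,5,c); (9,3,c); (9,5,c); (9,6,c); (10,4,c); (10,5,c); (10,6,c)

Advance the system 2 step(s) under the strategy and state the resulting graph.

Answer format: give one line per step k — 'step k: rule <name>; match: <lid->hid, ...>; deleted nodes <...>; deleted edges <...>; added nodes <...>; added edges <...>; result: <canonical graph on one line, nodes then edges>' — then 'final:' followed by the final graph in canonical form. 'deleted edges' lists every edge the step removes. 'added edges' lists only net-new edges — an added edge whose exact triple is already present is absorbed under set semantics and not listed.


step 1: rule r1; match: 0->8, 1->0, 2->1, 3->3; deleted nodes 8; deleted edges (8,0,c); (8,1,c); (8,3,c); added nodes 9, 10, 11, 12, 13, 14, 15; added edges (12,0,c); (12,9,c); (12,11,c); (13,1,c); (13,9,c); (13,10,c); (14,3,c); (14,10,c); (14,11,c); (15,9,c); (15,10,c); (15,11,c); result: nodes: 0:vx, 1:vx, 2:vx, 3:vx, 4:vx, 6:tri, 7:tri, 9:vx, 10:vx, 11:vx, 12:tri, 13:tri, 14:tri, 15:tri edges: (6,1,c); (6,2,c); (6,2,ck); (6,4,c); (7,0,ck); (7,2,c); (7,3,c); (7,4,c); (12,0,c); (12,9,c); (12,11,c); (13,1,c); (13,9,c); (13,10,c); (14,3,c); (14,10,c); (14,11,c); (15,9,c); (15,10,c); (15,11,c)
step 2: rule r1; match: 0->12, 1->0, 2->9, 3->11; deleted nodes 12; deleted edges (12,0,c); (12,9,c); (12,11,c); added nodes 16, 17, 18, 19, 20, 21, 22; added edges (19,0,c); (19,16,c); (19,18,c); (20,9,c); (20,16,c); (20,17,c); (21,11,c); (21,17,c); (21,18,c); (22,16,c); (22,17,c); (22,18,c); result: nodes: 0:vx, 1:vx, 2:vx, 3:vx, 4:vx, 6:tri, 7:tri, 9:vx, 10:vx, 11:vx, 13:tri, 14:tri, 15:tri, 16:vx, 17:vx, 18:vx, 19:tri, 20:tri, 21:tri, 22:tri edges: (6,1,c); (6,2,c); (6,2,ck); (6,4,c); (7,0,ck); (7,2,c); (7,3,c); (7,4,c); (13,1,c); (13,9,c); (13,10,c); (14,3,c); (14,10,c); (14,11,c); (15,9,c); (15,10,c); (15,11,c); (19,0,c); (19,16,c); (19,18,c); (20,9,c); (20,16,c); (20,17,c); (21,11,c); (21,17,c); (21,18,c); (22,16,c); (22,17,c); (22,18,c)
final:
nodes: 0:vx, 1:vx, 2:vx, 3:vx, 4:vx, 6:tri, 7:tri, 9:vx, 10:vx, 11:vx, 13:tri, 14:tri, 15:tri, 16:vx, 17:vx, 18:vx, 19:tri, 20:tri, 21:tri, 22:tri
edges: (6,1,c); (6,2,c); (6,2,ck); (6,4,c); (7,0,ck); (7,2,c); (7,3,c); (7,4,c); (13,1,c); (13,9,c); (13,10,c); (14,3,c); (14,10,c); (14,11,c); (15,9,c); (15,10,c); (15,11,c); (19,0,c); (19,16,c); (19,18,c); (20,9,c); (20,16,c); (20,17,c); (21,11,c); (21,17,c); (21,18,c); (22,16,c); (22,17,c); (22,18,c)


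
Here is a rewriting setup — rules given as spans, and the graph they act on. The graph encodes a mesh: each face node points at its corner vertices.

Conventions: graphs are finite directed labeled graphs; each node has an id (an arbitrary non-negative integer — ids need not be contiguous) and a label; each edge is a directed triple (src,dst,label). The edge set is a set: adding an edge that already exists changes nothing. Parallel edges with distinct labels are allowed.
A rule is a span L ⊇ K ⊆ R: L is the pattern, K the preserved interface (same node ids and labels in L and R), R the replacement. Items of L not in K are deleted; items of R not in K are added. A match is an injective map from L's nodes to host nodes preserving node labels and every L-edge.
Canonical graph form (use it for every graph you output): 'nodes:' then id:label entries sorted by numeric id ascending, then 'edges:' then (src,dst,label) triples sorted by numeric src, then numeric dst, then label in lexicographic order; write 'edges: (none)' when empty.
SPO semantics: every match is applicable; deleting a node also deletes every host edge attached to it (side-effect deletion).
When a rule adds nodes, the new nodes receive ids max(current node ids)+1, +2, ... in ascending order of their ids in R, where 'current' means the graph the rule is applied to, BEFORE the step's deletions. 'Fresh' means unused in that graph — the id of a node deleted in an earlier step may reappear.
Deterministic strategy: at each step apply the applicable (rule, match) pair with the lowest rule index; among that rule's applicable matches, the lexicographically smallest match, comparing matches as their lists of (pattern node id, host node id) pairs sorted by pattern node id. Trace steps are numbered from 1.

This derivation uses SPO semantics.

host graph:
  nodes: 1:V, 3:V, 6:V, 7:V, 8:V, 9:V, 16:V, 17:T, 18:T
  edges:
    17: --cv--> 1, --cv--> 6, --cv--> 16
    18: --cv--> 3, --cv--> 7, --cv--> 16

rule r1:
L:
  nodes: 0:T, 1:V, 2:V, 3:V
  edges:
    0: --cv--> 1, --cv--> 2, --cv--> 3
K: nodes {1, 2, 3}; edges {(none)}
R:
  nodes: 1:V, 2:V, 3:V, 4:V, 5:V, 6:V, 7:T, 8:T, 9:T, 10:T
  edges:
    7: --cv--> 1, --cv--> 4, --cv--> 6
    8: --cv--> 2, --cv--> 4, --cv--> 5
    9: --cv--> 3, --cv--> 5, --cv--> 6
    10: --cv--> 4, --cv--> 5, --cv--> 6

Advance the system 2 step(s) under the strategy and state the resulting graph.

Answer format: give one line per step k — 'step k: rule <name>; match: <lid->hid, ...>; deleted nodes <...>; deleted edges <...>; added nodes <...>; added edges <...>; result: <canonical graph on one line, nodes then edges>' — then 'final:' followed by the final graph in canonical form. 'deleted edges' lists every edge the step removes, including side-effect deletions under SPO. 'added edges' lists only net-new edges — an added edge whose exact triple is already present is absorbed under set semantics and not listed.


step 1: rule r1; match: 0->17, 1->1, 2->6, 3->16; deleted nodes 17; deleted edges (17,1,cv); (17,6,cv); (17,16,cv); added nodes 19, 20, 21, 22, 23, 24, 25; added edges (22,1,cv); (22,19,cv); (22,21,cv); (23,6,cv); (23,19,cv); (23,20,cv); (24,16,cv); (24,20,cv); (24,21,cv); (25,19,cv); (25,20,cv); (25,21,cv); result: nodes: 1:V, 3:V, 6:V, 7:V, 8:V, 9:V, 16:V, 18:T, 19:V, 20:V, 21:V, 22:T, 23:T, 24:T, 25:T edges: (18,3,cv); (18,7,cv); (18,16,cv); (22,1,cv); (22,19,cv); (22,21,cv); (23,6,cv); (23,19,cv); (23,20,cv); (24,16,cv); (24,20,cv); (24,21,cv); (25,19,cv); (25,20,cv); (25,21,cv)
step 2: rule r1; match: 0->18, 1->3, 2->7, 3->16; deleted nodes 18; deleted edges (18,3,cv); (18,7,cv); (18,16,cv); added nodes 26, 27, 28, 29, 30, 31, 32; added edges (29,3,cv); (29,26,cv); (29,28,cv); (30,7,cv); (30,26,cv); (30,27,cv); (31,16,cv); (31,27,cv); (31,28,cv); (32,26,cv); (32,27,cv); (32,28,cv); result: nodes: 1:V, 3:V, 6:V, 7:V, 8:V, 9:V, 16:V, 19:V, 20:V, 21:V, 22:T, 23:T, 24:T, 25:T, 26:V, 27:V, 28:V, 29:T, 30:T, 31:T, 32:T edges: (22,1,cv); (22,19,cv); (22,21,cv); (23,6,cv); (23,19,cv); (23,20,cv); (24,16,cv); (24,20,cv); (24,21,cv); (25,19,cv); (25,20,cv); (25,21,cv); (29,3,cv); (29,26,cv); (29,28,cv); (30,7,cv); (30,26,cv); (30,27,cv); (31,16,cv); (31,27,cv); (31,28,cv); (32,26,cv); (32,27,cv); (32,28,cv)
final:
nodes: 1:V, 3:V, 6:V, 7:V, 8:V, 9:V, 16:V, 19:V, 20:V, 21:V, 22:T, 23:T, 24:T, 25:T, 26:V, 27:V, 28:V, 29:T, 30:T, 31:T, 32:T
edges: (22,1,cv); (22,19,cv); (22,21,cv); (23,6,cv); (23,19,cv); (23,20,cv); (24,16,cv); (24,20,cv); (24,21,cv); (25,19,cv); (25,20,cv); (25,21,cv); (29,3,cv); (29,26,cv); (29,28,cv); (30,7,cv); (30,26,cv); (30,27,cv); (31,16,cv); (31,27,cv); (31,28,cv); (32,26,cv); (32,27,cv); (32,28,cv)


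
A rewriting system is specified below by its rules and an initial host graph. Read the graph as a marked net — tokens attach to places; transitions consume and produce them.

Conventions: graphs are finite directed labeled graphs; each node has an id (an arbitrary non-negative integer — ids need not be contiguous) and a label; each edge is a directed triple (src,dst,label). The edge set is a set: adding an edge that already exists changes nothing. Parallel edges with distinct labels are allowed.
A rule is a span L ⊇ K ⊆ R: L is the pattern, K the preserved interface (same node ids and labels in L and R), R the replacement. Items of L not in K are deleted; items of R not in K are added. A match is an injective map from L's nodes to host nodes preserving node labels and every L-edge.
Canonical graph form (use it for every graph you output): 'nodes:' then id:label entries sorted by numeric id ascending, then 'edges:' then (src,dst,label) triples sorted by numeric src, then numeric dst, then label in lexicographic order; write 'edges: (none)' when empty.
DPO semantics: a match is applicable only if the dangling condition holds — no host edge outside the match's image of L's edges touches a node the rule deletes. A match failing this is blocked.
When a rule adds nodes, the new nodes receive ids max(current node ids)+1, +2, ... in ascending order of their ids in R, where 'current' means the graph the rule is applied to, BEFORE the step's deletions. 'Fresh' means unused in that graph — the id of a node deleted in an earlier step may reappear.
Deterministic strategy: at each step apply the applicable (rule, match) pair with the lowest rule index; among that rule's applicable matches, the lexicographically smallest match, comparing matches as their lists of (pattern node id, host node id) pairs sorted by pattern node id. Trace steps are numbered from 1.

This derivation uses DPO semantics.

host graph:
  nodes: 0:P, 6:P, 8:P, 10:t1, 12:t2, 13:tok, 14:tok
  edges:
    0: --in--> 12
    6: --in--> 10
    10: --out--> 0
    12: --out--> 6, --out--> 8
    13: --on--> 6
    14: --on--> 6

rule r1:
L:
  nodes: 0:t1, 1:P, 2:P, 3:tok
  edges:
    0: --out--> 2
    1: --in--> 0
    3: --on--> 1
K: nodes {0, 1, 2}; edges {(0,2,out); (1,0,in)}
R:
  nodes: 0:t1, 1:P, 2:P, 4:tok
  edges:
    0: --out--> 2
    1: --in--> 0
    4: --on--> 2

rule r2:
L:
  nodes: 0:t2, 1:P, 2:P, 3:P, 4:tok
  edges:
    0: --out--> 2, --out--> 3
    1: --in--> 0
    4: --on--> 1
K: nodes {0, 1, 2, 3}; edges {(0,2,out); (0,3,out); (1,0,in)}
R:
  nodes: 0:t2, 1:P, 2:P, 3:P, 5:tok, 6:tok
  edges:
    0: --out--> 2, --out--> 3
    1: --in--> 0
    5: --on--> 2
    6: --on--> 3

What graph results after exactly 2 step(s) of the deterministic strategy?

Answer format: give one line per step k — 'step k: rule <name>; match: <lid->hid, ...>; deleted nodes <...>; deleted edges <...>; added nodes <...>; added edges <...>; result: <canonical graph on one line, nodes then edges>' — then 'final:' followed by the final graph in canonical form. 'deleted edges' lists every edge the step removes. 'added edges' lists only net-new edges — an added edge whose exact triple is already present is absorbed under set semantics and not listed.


step 1: rule r1; match: 0->10, 1->6, 2->0, 3->13; deleted nodes 13; deleted edges (13,6,on); added nodes 15; added edges (15,0,on); result: nodes: 0:P, 6:P, 8:P, 10:t1, 12:t2, 14:tok, 15:tok edges: (0,12,in); (6,10,in); (10,0,out); (12,6,out); (12,8,out); (14,6,on); (15,0,on)
step 2: rule r1; match: 0->10, 1->6, 2->0, 3->14; deleted nodes 14; deleted edges (14,6,on); added nodes 16; added edges (16,0,on); result: nodes: 0:P, 6:P, 8:P, 10:t1, 12:t2, 15:tok, 16:tok edges: (0,12,in); (6,10,in); (10,0,out); (12,6,out); (12,8,out); (15,0,on); (16,0,on)
final:
nodes: 0:P, 6:P, 8:P, 10:t1, 12:t2, 15:tok, 16:tok
edges: (0,12,in); (6,10,in); (10,0,out); (12,6,out); (12,8,out); (15,0,on); (16,0,on)


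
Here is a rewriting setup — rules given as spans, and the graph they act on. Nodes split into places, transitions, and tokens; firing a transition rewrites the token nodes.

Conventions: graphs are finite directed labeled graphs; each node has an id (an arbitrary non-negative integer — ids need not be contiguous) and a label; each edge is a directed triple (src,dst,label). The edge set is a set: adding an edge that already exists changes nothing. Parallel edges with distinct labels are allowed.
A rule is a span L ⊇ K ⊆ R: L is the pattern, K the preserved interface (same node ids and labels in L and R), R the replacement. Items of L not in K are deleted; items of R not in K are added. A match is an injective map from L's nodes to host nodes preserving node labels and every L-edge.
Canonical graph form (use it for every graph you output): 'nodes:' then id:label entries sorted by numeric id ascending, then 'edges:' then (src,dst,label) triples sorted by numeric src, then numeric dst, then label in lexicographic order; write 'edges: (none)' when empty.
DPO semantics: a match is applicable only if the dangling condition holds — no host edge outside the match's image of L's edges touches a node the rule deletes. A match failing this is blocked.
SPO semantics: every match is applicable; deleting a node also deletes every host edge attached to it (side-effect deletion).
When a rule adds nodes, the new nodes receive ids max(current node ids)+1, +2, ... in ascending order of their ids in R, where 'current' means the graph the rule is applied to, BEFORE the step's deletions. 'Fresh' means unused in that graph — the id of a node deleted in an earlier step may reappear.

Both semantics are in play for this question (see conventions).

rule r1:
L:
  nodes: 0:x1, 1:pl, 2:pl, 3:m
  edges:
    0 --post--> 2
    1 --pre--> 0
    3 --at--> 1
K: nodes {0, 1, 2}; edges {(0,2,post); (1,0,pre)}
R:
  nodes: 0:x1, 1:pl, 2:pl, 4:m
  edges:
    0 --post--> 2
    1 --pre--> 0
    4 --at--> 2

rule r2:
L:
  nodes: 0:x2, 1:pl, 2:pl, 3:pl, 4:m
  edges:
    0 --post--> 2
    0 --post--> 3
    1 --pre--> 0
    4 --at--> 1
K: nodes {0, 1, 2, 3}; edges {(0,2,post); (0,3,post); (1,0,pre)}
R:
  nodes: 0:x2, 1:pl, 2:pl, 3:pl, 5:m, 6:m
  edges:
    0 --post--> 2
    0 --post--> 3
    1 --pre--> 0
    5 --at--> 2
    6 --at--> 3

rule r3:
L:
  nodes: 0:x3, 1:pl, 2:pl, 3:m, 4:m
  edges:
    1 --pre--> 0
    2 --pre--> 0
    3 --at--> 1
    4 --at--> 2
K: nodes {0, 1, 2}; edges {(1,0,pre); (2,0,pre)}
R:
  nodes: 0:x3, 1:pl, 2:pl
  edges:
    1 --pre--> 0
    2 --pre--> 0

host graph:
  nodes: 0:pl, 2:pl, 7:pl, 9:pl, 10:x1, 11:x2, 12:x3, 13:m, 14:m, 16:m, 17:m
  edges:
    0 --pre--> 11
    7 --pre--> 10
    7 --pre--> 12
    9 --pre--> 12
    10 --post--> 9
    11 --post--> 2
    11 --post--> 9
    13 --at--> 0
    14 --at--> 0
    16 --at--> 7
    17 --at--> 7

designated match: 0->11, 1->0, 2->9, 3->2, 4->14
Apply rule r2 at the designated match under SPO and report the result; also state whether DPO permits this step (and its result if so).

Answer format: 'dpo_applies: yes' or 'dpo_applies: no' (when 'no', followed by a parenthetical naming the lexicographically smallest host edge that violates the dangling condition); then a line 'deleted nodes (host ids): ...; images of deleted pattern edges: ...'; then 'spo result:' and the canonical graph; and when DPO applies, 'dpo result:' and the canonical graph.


dpo_applies: yes
deleted nodes (host ids): 14; images of deleted pattern edges: (14,0,at)
spo result:
nodes: 0:pl, 2:pl, 7:pl, 9:pl, 10:x1, 11:x2, 12:x3, 13:m, 16:m, 17:m, 18:m, 19:m
edges: (0,11,pre); (7,10,pre); (7,12,pre); (9,12,pre); (10,9,post); (11,2,post); (11,9,post); (13,0,at); (16,7,at); (17,7,at); (18,9,at); (19,2,at)
dpo result:
nodes: 0:pl, 2:pl, 7:pl, 9:pl, 10:x1, 11:x2, 12:x3, 13:m, 16:m, 17:m, 18:m, 19:m
edges: (0,11,pre); (7,10,pre); (7,12,pre); (9,12,pre); (10,9,post); (11,2,post); (11,9,post); (13,0,at); (16,7,at); (17,7,at); (18,9,at); (19,2,at)


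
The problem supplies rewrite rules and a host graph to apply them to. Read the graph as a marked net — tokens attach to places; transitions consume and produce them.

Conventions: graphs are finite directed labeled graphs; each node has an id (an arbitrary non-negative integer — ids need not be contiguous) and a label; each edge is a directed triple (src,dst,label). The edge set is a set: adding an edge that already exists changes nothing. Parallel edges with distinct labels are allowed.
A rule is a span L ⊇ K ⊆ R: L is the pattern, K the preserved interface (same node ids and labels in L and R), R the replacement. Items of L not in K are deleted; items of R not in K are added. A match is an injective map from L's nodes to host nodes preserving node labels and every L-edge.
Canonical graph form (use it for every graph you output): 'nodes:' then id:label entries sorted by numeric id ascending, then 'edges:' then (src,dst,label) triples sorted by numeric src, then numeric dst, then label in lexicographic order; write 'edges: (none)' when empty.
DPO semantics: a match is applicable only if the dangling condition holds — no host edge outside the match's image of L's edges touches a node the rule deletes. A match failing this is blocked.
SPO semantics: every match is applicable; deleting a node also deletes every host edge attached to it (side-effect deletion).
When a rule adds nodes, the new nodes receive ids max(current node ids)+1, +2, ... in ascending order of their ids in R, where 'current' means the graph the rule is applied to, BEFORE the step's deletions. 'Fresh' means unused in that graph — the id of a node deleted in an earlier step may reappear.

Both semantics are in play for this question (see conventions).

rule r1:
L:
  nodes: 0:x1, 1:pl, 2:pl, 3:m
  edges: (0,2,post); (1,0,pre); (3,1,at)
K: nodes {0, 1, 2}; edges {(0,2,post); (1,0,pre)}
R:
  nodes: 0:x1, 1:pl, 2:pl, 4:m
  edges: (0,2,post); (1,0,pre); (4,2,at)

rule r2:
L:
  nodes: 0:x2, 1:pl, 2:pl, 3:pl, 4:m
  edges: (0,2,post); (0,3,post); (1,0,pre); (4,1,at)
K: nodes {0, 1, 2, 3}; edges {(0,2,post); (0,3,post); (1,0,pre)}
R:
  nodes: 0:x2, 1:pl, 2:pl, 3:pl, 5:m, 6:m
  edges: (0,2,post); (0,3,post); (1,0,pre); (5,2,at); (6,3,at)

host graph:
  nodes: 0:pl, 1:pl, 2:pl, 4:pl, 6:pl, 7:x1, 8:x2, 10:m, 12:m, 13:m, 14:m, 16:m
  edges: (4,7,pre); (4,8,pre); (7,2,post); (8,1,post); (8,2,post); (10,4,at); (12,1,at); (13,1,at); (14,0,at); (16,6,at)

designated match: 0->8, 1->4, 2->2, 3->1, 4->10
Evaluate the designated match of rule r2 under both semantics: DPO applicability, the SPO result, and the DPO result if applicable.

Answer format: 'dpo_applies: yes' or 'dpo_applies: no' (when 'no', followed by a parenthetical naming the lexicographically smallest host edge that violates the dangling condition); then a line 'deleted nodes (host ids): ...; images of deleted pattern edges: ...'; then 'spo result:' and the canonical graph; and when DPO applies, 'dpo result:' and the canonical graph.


dpo_applies: yes
deleted nodes (host ids): 10; images of deleted pattern edges: (10,4,at)
spo result:
nodes: 0:pl, 1:pl, 2:pl, 4:pl, 6:pl, 7:x1, 8:x2, 12:m, 13:m, 14:m, 16:m, 17:m, 18:m
edges: (4,7,pre); (4,8,pre); (7,2,post); (8,1,post); (8,2,post); (12,1,at); (13,1,at); (14,0,at); (16,6,at); (17,2,at); (18,1,at)
dpo result:
nodes: 0:pl, 1:pl, 2:pl, 4:pl, 6:pl, 7:x1, 8:x2, 12:m, 13:m, 14:m, 16:m, 17:m, 18:m
edges: (4,7,pre); (4,8,pre); (7,2,post); (8,1,post); (8,2,post); (12,1,at); (13,1,at); (14,0,at); (16,6,at); (17,2,at); (18,1,at)
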